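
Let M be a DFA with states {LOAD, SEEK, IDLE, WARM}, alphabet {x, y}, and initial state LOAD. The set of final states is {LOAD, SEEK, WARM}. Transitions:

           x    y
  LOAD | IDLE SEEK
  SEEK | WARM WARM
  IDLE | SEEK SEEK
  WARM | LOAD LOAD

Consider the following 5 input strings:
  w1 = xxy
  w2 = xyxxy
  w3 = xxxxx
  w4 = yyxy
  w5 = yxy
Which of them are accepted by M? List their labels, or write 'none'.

w1: LOAD → IDLE → SEEK → WARM  → end WARM, accepted
w2: LOAD → IDLE → SEEK → WARM → LOAD → SEEK  → end SEEK, accepted
w3: LOAD → IDLE → SEEK → WARM → LOAD → IDLE  → end IDLE, rejected
w4: LOAD → SEEK → WARM → LOAD → SEEK  → end SEEK, accepted
w5: LOAD → SEEK → WARM → LOAD  → end LOAD, accepted

w1, w2, w4, w5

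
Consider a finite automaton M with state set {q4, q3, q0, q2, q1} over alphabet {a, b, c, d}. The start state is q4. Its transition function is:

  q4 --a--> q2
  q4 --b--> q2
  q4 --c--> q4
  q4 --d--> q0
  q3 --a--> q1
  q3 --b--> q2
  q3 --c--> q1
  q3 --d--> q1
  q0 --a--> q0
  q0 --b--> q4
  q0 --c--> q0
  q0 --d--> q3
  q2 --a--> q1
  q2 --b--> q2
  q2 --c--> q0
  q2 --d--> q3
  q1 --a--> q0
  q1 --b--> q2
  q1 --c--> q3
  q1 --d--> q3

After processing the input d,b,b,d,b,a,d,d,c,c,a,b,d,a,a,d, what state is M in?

Trace: q4 -d-> q0 -b-> q4 -b-> q2 -d-> q3 -b-> q2 -a-> q1 -d-> q3 -d-> q1 -c-> q3 -c-> q1 -a-> q0 -b-> q4 -d-> q0 -a-> q0 -a-> q0 -d-> q3

q3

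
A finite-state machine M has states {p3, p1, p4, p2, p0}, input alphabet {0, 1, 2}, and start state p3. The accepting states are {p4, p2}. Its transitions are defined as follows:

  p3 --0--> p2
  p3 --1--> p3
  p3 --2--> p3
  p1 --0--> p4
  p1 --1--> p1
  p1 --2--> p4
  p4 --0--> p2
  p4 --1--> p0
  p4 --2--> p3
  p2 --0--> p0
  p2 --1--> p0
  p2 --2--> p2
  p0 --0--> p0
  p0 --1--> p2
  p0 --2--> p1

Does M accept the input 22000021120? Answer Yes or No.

Yes

Trace: p3 -2-> p3 -2-> p3 -0-> p2 -0-> p0 -0-> p0 -0-> p0 -2-> p1 -1-> p1 -1-> p1 -2-> p4 -0-> p2
End state p2 is accepting.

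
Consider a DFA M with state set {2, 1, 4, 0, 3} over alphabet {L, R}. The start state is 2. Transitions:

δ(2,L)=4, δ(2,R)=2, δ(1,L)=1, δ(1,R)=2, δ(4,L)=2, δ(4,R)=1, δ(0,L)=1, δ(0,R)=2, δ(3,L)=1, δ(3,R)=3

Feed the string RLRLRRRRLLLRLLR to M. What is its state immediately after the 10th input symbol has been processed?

2

Trace: 2 -R-> 2 -L-> 4 -R-> 1 -L-> 1 -R-> 2 -R-> 2 -R-> 2 -R-> 2 -L-> 4 -L-> 2
After 10 symbols: 2.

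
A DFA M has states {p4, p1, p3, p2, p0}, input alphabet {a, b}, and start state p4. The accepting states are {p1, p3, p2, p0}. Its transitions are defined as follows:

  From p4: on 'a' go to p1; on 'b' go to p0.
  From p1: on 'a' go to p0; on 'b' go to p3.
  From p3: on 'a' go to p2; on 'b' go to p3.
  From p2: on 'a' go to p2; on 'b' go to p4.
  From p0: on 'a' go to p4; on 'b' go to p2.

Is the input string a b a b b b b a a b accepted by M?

Yes

start at p4
read 'a': p4 → p1
read 'b': p1 → p3
read 'a': p3 → p2
read 'b': p2 → p4
read 'b': p4 → p0
read 'b': p0 → p2
read 'b': p2 → p4
read 'a': p4 → p1
read 'a': p1 → p0
read 'b': p0 → p2
End state p2 is accepting.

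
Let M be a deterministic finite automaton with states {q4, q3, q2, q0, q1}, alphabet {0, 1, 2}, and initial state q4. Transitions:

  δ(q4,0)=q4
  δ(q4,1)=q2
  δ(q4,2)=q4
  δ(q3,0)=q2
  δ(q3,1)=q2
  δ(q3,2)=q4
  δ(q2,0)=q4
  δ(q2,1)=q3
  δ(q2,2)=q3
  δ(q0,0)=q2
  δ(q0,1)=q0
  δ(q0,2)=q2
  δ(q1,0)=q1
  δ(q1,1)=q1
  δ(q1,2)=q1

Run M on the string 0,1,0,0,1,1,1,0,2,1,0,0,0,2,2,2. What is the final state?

start at q4
read '0': q4 → q4
read '1': q4 → q2
read '0': q2 → q4
read '0': q4 → q4
read '1': q4 → q2
read '1': q2 → q3
read '1': q3 → q2
read '0': q2 → q4
read '2': q4 → q4
read '1': q4 → q2
read '0': q2 → q4
read '0': q4 → q4
read '0': q4 → q4
read '2': q4 → q4
read '2': q4 → q4
read '2': q4 → q4

q4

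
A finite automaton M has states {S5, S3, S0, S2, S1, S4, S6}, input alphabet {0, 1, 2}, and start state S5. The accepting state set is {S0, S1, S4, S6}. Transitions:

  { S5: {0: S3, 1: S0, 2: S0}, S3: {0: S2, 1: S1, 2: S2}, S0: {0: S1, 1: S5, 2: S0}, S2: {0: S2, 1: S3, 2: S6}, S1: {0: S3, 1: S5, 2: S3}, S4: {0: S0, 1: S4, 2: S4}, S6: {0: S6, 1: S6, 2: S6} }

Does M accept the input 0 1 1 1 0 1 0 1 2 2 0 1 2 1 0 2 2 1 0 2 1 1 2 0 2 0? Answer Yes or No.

S5 → S3 → S1 → S5 → S0 → S1 → S5 → S3 → S1 → S3 → S2 → S2 → S3 → S2 → S3 → S2 → S6 → S6 → S6 → S6 → S6 → S6 → S6 → S6 → S6 → S6 → S6
End state S6 is accepting.

Yes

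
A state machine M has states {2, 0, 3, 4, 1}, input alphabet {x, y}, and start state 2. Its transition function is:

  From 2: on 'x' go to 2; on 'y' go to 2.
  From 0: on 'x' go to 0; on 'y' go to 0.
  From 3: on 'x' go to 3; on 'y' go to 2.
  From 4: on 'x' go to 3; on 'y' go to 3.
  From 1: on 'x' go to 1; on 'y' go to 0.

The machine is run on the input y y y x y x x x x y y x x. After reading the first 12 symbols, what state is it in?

2

2 → 2 → 2 → 2 → 2 → 2 → 2 → 2 → 2 → 2 → 2 → 2 → 2
After 12 symbols: 2.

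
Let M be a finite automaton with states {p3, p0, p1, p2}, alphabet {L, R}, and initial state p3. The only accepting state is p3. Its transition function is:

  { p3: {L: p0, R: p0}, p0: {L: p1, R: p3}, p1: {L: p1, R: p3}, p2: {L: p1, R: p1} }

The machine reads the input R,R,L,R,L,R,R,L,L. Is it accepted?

start at p3
read 'R': p3 → p0
read 'R': p0 → p3
read 'L': p3 → p0
read 'R': p0 → p3
read 'L': p3 → p0
read 'R': p0 → p3
read 'R': p3 → p0
read 'L': p0 → p1
read 'L': p1 → p1
End state p1 is not accepting.

No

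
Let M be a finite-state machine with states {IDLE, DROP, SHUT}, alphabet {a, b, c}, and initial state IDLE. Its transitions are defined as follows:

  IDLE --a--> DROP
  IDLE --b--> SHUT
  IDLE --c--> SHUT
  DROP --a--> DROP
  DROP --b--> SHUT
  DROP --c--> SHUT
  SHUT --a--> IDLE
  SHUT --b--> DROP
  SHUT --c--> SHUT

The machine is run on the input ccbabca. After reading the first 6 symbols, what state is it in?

SHUT

Trace: IDLE -c-> SHUT -c-> SHUT -b-> DROP -a-> DROP -b-> SHUT -c-> SHUT
After 6 symbols: SHUT.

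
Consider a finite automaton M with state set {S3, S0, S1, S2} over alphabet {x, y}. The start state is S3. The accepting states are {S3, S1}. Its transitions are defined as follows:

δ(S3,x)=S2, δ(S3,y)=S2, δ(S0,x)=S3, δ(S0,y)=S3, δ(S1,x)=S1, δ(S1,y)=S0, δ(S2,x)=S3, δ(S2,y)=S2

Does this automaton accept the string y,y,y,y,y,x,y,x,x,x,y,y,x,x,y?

start at S3
read 'y': S3 → S2
read 'y': S2 → S2
read 'y': S2 → S2
read 'y': S2 → S2
read 'y': S2 → S2
read 'x': S2 → S3
read 'y': S3 → S2
read 'x': S2 → S3
read 'x': S3 → S2
read 'x': S2 → S3
read 'y': S3 → S2
read 'y': S2 → S2
read 'x': S2 → S3
read 'x': S3 → S2
read 'y': S2 → S2
End state S2 is not accepting.

No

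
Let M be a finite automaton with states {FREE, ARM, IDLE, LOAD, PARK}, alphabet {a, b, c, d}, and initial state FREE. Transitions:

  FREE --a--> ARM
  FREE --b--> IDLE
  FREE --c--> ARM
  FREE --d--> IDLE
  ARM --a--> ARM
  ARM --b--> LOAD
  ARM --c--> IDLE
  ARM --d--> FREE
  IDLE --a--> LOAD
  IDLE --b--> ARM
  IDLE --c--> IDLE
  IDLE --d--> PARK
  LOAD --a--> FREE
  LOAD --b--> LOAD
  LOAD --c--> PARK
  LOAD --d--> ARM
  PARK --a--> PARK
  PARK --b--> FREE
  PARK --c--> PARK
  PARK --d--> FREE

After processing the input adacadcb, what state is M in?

ARM

start at FREE
read 'a': FREE → ARM
read 'd': ARM → FREE
read 'a': FREE → ARM
read 'c': ARM → IDLE
read 'a': IDLE → LOAD
read 'd': LOAD → ARM
read 'c': ARM → IDLE
read 'b': IDLE → ARM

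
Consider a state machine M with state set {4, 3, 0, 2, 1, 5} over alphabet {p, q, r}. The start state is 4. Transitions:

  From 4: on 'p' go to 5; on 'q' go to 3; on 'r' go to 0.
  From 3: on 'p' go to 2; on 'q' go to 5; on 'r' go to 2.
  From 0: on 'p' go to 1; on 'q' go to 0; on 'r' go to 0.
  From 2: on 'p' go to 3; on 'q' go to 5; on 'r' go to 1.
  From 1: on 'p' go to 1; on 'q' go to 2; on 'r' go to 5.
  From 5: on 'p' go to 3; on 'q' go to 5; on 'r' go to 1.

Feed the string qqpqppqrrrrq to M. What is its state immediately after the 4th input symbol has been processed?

5

Trace: 4 -q-> 3 -q-> 5 -p-> 3 -q-> 5
After 4 symbols: 5.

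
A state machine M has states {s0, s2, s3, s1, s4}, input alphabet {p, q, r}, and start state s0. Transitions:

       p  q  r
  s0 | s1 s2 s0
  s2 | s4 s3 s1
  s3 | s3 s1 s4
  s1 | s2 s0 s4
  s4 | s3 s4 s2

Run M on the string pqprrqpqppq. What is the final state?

start at s0
read 'p': s0 → s1
read 'q': s1 → s0
read 'p': s0 → s1
read 'r': s1 → s4
read 'r': s4 → s2
read 'q': s2 → s3
read 'p': s3 → s3
read 'q': s3 → s1
read 'p': s1 → s2
read 'p': s2 → s4
read 'q': s4 → s4

s4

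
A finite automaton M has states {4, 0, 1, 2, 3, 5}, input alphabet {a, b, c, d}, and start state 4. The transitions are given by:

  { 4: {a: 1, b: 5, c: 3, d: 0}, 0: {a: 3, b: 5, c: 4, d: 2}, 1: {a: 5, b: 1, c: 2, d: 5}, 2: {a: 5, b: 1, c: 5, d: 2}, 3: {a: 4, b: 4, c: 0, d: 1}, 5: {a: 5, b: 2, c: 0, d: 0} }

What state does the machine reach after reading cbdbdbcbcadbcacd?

2

start at 4
read 'c': 4 → 3
read 'b': 3 → 4
read 'd': 4 → 0
read 'b': 0 → 5
read 'd': 5 → 0
read 'b': 0 → 5
read 'c': 5 → 0
read 'b': 0 → 5
read 'c': 5 → 0
read 'a': 0 → 3
read 'd': 3 → 1
read 'b': 1 → 1
read 'c': 1 → 2
read 'a': 2 → 5
read 'c': 5 → 0
read 'd': 0 → 2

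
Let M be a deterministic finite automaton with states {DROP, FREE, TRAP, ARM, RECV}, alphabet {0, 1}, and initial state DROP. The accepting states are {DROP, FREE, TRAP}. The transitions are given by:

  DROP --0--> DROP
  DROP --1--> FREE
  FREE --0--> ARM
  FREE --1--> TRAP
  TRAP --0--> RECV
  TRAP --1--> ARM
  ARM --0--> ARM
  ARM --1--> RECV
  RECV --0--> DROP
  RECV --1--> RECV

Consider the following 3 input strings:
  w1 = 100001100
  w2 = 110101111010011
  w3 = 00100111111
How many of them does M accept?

1

w1:
  start at DROP
  read '1': DROP → FREE
  read '0': FREE → ARM
  read '0': ARM → ARM
  read '0': ARM → ARM
  read '0': ARM → ARM
  read '1': ARM → RECV
  read '1': RECV → RECV
  read '0': RECV → DROP
  read '0': DROP → DROP
  end DROP, accepted
w2:
  start at DROP
  read '1': DROP → FREE
  read '1': FREE → TRAP
  read '0': TRAP → RECV
  read '1': RECV → RECV
  read '0': RECV → DROP
  read '1': DROP → FREE
  read '1': FREE → TRAP
  read '1': TRAP → ARM
  read '1': ARM → RECV
  read '0': RECV → DROP
  read '1': DROP → FREE
  read '0': FREE → ARM
  read '0': ARM → ARM
  read '1': ARM → RECV
  read '1': RECV → RECV
  end RECV, rejected
w3:
  start at DROP
  read '0': DROP → DROP
  read '0': DROP → DROP
  read '1': DROP → FREE
  read '0': FREE → ARM
  read '0': ARM → ARM
  read '1': ARM → RECV
  read '1': RECV → RECV
  read '1': RECV → RECV
  read '1': RECV → RECV
  read '1': RECV → RECV
  read '1': RECV → RECV
  end RECV, rejected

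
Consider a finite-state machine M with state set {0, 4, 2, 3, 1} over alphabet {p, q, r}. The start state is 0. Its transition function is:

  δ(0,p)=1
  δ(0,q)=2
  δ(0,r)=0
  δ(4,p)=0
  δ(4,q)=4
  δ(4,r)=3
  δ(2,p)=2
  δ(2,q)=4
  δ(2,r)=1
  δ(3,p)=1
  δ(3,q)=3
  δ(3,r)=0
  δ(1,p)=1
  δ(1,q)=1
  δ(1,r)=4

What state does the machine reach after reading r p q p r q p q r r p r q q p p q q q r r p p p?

1

Trace: 0 -r-> 0 -p-> 1 -q-> 1 -p-> 1 -r-> 4 -q-> 4 -p-> 0 -q-> 2 -r-> 1 -r-> 4 -p-> 0 -r-> 0 -q-> 2 -q-> 4 -p-> 0 -p-> 1 -q-> 1 -q-> 1 -q-> 1 -r-> 4 -r-> 3 -p-> 1 -p-> 1 -p-> 1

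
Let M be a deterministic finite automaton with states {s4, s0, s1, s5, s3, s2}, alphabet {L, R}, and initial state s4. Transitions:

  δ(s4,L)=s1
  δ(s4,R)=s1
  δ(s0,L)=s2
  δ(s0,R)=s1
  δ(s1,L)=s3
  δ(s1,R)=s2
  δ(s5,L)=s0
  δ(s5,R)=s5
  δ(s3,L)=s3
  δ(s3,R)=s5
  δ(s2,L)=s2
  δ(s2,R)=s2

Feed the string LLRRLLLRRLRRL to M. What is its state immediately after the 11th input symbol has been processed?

s4 → s1 → s3 → s5 → s5 → s0 → s2 → s2 → s2 → s2 → s2 → s2
After 11 symbols: s2.

s2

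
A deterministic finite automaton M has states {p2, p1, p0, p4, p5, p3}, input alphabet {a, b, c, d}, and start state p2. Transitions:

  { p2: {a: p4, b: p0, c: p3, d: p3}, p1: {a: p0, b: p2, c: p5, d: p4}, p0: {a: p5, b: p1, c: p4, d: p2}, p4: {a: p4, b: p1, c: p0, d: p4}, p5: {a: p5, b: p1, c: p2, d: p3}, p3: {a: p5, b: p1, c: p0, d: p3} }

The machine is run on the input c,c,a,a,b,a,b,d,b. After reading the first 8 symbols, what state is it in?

p2 → p3 → p0 → p5 → p5 → p1 → p0 → p1 → p4
After 8 symbols: p4.

p4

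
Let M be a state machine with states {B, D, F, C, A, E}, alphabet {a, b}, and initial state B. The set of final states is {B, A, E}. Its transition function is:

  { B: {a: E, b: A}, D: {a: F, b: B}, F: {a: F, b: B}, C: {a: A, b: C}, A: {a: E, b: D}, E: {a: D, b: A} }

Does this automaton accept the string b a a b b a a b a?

Yes

B → A → E → D → B → A → E → D → B → E
End state E is accepting.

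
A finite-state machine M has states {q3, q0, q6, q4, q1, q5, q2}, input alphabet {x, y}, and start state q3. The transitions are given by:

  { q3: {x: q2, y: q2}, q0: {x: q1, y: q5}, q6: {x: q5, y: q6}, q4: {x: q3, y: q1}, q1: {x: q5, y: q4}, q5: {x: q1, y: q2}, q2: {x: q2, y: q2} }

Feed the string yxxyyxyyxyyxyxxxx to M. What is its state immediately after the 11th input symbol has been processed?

q2

start at q3
read 'y': q3 → q2
read 'x': q2 → q2
read 'x': q2 → q2
read 'y': q2 → q2
read 'y': q2 → q2
read 'x': q2 → q2
read 'y': q2 → q2
read 'y': q2 → q2
read 'x': q2 → q2
read 'y': q2 → q2
read 'y': q2 → q2
After 11 symbols: q2.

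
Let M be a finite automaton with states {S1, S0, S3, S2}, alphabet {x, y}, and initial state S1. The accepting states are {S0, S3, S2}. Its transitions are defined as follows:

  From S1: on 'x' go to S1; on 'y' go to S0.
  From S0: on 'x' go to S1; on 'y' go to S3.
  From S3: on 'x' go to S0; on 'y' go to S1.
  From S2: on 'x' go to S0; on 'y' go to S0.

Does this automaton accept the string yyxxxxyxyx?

S1 → S0 → S3 → S0 → S1 → S1 → S1 → S0 → S1 → S0 → S1
End state S1 is not accepting.

No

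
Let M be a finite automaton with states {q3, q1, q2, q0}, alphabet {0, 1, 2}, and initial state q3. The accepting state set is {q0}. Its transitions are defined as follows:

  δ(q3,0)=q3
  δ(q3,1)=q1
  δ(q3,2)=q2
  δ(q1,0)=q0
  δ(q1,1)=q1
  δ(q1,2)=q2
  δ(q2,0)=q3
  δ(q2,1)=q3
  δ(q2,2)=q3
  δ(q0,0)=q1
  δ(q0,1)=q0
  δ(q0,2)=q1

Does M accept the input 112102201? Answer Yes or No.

q3 → q1 → q1 → q2 → q3 → q3 → q2 → q3 → q3 → q1
End state q1 is not accepting.

No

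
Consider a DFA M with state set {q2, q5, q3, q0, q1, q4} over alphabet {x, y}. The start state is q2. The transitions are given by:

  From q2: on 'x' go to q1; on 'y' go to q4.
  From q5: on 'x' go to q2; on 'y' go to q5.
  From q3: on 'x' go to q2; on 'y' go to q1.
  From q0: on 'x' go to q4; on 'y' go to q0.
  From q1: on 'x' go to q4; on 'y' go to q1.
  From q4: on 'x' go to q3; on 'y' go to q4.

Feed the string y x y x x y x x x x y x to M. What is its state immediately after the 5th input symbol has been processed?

Trace: q2 -y-> q4 -x-> q3 -y-> q1 -x-> q4 -x-> q3
After 5 symbols: q3.

q3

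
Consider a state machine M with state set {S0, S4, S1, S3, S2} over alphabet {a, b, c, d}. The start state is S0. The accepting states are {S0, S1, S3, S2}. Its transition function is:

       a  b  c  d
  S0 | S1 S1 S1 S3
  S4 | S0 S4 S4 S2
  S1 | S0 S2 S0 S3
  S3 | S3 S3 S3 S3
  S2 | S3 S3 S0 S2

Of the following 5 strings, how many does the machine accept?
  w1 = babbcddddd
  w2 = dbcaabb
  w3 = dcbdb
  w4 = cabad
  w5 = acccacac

5

w1: Trace: S0 -b-> S1 -a-> S0 -b-> S1 -b-> S2 -c-> S0 -d-> S3 -d-> S3 -d-> S3 -d-> S3 -d-> S3  → end S3, accepted
w2: Trace: S0 -d-> S3 -b-> S3 -c-> S3 -a-> S3 -a-> S3 -b-> S3 -b-> S3  → end S3, accepted
w3: Trace: S0 -d-> S3 -c-> S3 -b-> S3 -d-> S3 -b-> S3  → end S3, accepted
w4: Trace: S0 -c-> S1 -a-> S0 -b-> S1 -a-> S0 -d-> S3  → end S3, accepted
w5: Trace: S0 -a-> S1 -c-> S0 -c-> S1 -c-> S0 -a-> S1 -c-> S0 -a-> S1 -c-> S0  → end S0, accepted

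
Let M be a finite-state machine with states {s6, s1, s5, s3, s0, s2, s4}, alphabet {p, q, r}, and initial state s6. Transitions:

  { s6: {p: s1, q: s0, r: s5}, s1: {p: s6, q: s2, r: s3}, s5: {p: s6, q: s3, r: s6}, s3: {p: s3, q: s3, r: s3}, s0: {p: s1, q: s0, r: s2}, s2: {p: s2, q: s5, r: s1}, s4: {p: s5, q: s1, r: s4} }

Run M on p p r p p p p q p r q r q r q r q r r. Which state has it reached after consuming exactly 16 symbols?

s1

s6 → s1 → s6 → s5 → s6 → s1 → s6 → s1 → s2 → s2 → s1 → s2 → s1 → s2 → s1 → s2 → s1
After 16 symbols: s1.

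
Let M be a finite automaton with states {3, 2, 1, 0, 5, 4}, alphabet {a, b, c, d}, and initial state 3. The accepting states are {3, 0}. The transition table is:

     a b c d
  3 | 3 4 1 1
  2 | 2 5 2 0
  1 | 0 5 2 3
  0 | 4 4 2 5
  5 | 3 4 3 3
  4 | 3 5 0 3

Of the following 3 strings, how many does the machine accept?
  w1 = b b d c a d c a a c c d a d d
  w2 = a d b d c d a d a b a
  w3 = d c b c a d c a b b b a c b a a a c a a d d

w1: Trace: 3 -b-> 4 -b-> 5 -d-> 3 -c-> 1 -a-> 0 -d-> 5 -c-> 3 -a-> 3 -a-> 3 -c-> 1 -c-> 2 -d-> 0 -a-> 4 -d-> 3 -d-> 1  → end 1, rejected
w2: Trace: 3 -a-> 3 -d-> 1 -b-> 5 -d-> 3 -c-> 1 -d-> 3 -a-> 3 -d-> 1 -a-> 0 -b-> 4 -a-> 3  → end 3, accepted
w3: Trace: 3 -d-> 1 -c-> 2 -b-> 5 -c-> 3 -a-> 3 -d-> 1 -c-> 2 -a-> 2 -b-> 5 -b-> 4 -b-> 5 -a-> 3 -c-> 1 -b-> 5 -a-> 3 -a-> 3 -a-> 3 -c-> 1 -a-> 0 -a-> 4 -d-> 3 -d-> 1  → end 1, rejected

1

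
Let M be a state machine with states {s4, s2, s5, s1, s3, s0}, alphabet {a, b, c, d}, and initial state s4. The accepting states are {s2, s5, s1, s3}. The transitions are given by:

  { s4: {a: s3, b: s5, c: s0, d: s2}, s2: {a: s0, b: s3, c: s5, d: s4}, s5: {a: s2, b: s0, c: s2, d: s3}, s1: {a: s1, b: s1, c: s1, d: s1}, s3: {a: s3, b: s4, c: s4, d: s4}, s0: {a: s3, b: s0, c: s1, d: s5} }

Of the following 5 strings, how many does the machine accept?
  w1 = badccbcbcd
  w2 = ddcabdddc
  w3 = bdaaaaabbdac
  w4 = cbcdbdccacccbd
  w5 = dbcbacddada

w1:
  start at s4
  read 'b': s4 → s5
  read 'a': s5 → s2
  read 'd': s2 → s4
  read 'c': s4 → s0
  read 'c': s0 → s1
  read 'b': s1 → s1
  read 'c': s1 → s1
  read 'b': s1 → s1
  read 'c': s1 → s1
  read 'd': s1 → s1
  end s1, accepted
w2:
  start at s4
  read 'd': s4 → s2
  read 'd': s2 → s4
  read 'c': s4 → s0
  read 'a': s0 → s3
  read 'b': s3 → s4
  read 'd': s4 → s2
  read 'd': s2 → s4
  read 'd': s4 → s2
  read 'c': s2 → s5
  end s5, accepted
w3:
  start at s4
  read 'b': s4 → s5
  read 'd': s5 → s3
  read 'a': s3 → s3
  read 'a': s3 → s3
  read 'a': s3 → s3
  read 'a': s3 → s3
  read 'a': s3 → s3
  read 'b': s3 → s4
  read 'b': s4 → s5
  read 'd': s5 → s3
  read 'a': s3 → s3
  read 'c': s3 → s4
  end s4, rejected
w4:
  start at s4
  read 'c': s4 → s0
  read 'b': s0 → s0
  read 'c': s0 → s1
  read 'd': s1 → s1
  read 'b': s1 → s1
  read 'd': s1 → s1
  read 'c': s1 → s1
  read 'c': s1 → s1
  read 'a': s1 → s1
  read 'c': s1 → s1
  read 'c': s1 → s1
  read 'c': s1 → s1
  read 'b': s1 → s1
  read 'd': s1 → s1
  end s1, accepted
w5:
  start at s4
  read 'd': s4 → s2
  read 'b': s2 → s3
  read 'c': s3 → s4
  read 'b': s4 → s5
  read 'a': s5 → s2
  read 'c': s2 → s5
  read 'd': s5 → s3
  read 'd': s3 → s4
  read 'a': s4 → s3
  read 'd': s3 → s4
  read 'a': s4 → s3
  end s3, accepted

4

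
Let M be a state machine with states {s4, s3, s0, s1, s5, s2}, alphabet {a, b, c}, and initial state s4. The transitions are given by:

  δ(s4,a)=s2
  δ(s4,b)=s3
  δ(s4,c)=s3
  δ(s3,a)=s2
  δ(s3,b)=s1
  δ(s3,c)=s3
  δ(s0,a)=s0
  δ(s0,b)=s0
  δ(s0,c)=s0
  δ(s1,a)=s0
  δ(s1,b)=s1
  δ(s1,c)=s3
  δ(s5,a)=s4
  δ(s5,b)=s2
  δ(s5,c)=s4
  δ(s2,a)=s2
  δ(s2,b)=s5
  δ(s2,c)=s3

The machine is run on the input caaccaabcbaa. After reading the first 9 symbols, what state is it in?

s4

s4 → s3 → s2 → s2 → s3 → s3 → s2 → s2 → s5 → s4
After 9 symbols: s4.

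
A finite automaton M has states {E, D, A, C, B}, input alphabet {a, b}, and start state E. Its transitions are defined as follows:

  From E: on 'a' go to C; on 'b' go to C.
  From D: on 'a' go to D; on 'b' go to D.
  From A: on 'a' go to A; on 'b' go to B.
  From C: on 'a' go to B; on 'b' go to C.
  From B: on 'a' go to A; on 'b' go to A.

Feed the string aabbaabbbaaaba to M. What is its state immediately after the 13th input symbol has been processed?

B

Trace: E -a-> C -a-> B -b-> A -b-> B -a-> A -a-> A -b-> B -b-> A -b-> B -a-> A -a-> A -a-> A -b-> B
After 13 symbols: B.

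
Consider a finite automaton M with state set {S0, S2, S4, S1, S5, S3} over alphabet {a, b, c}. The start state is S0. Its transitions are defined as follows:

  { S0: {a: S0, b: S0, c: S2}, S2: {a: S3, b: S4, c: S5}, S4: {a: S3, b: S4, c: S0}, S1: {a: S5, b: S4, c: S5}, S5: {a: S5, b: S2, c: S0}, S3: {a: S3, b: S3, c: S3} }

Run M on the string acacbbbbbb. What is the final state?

S3

S0 → S0 → S2 → S3 → S3 → S3 → S3 → S3 → S3 → S3 → S3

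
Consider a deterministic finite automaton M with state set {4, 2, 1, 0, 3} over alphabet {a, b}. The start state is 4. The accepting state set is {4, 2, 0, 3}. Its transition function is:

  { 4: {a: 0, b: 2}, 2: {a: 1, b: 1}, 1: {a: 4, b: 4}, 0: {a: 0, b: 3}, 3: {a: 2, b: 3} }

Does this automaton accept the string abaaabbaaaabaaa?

Yes

start at 4
read 'a': 4 → 0
read 'b': 0 → 3
read 'a': 3 → 2
read 'a': 2 → 1
read 'a': 1 → 4
read 'b': 4 → 2
read 'b': 2 → 1
read 'a': 1 → 4
read 'a': 4 → 0
read 'a': 0 → 0
read 'a': 0 → 0
read 'b': 0 → 3
read 'a': 3 → 2
read 'a': 2 → 1
read 'a': 1 → 4
End state 4 is accepting.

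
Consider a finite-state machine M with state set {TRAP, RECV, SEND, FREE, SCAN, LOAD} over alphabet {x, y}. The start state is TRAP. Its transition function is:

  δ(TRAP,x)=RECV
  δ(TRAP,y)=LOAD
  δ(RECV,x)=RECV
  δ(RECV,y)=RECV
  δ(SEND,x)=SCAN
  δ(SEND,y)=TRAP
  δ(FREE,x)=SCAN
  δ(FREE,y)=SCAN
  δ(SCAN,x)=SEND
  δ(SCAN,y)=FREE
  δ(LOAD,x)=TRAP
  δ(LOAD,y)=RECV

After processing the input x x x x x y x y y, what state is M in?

TRAP → RECV → RECV → RECV → RECV → RECV → RECV → RECV → RECV → RECV

RECV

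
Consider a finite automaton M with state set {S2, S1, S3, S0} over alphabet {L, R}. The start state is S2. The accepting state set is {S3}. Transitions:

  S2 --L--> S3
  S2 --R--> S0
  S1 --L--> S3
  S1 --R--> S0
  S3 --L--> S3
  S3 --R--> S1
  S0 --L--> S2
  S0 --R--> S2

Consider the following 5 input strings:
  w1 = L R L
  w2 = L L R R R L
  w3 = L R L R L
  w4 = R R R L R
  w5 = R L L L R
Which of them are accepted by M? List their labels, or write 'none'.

w1:
  start at S2
  read 'L': S2 → S3
  read 'R': S3 → S1
  read 'L': S1 → S3
  end S3, accepted
w2:
  start at S2
  read 'L': S2 → S3
  read 'L': S3 → S3
  read 'R': S3 → S1
  read 'R': S1 → S0
  read 'R': S0 → S2
  read 'L': S2 → S3
  end S3, accepted
w3:
  start at S2
  read 'L': S2 → S3
  read 'R': S3 → S1
  read 'L': S1 → S3
  read 'R': S3 → S1
  read 'L': S1 → S3
  end S3, accepted
w4:
  start at S2
  read 'R': S2 → S0
  read 'R': S0 → S2
  read 'R': S2 → S0
  read 'L': S0 → S2
  read 'R': S2 → S0
  end S0, rejected
w5:
  start at S2
  read 'R': S2 → S0
  read 'L': S0 → S2
  read 'L': S2 → S3
  read 'L': S3 → S3
  read 'R': S3 → S1
  end S1, rejected

w1, w2, w3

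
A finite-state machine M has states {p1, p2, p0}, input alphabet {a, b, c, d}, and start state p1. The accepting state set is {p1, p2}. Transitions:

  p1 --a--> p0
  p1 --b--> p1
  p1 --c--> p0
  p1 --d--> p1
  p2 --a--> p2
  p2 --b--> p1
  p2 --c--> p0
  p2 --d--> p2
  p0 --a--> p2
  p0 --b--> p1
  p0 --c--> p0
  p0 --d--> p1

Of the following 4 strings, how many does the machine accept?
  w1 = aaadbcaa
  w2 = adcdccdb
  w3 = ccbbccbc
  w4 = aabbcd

3

w1: Trace: p1 -a-> p0 -a-> p2 -a-> p2 -d-> p2 -b-> p1 -c-> p0 -a-> p2 -a-> p2  → end p2, accepted
w2: Trace: p1 -a-> p0 -d-> p1 -c-> p0 -d-> p1 -c-> p0 -c-> p0 -d-> p1 -b-> p1  → end p1, accepted
w3: Trace: p1 -c-> p0 -c-> p0 -b-> p1 -b-> p1 -c-> p0 -c-> p0 -b-> p1 -c-> p0  → end p0, rejected
w4: Trace: p1 -a-> p0 -a-> p2 -b-> p1 -b-> p1 -c-> p0 -d-> p1  → end p1, accepted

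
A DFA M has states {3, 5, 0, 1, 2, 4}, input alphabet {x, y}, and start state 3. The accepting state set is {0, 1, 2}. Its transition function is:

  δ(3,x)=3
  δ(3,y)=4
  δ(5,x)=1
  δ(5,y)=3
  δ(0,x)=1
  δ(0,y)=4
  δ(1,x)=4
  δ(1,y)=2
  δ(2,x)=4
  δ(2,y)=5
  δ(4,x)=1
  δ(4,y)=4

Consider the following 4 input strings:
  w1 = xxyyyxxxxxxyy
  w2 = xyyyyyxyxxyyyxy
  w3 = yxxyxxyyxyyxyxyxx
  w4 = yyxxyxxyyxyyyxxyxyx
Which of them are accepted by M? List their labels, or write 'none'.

w1: 3 → 3 → 3 → 4 → 4 → 4 → 1 → 4 → 1 → 4 → 1 → 4 → 4 → 4  → end 4, rejected
w2: 3 → 3 → 4 → 4 → 4 → 4 → 4 → 1 → 2 → 4 → 1 → 2 → 5 → 3 → 3 → 4  → end 4, rejected
w3: 3 → 4 → 1 → 4 → 4 → 1 → 4 → 4 → 4 → 1 → 2 → 5 → 1 → 2 → 4 → 4 → 1 → 4  → end 4, rejected
w4: 3 → 4 → 4 → 1 → 4 → 4 → 1 → 4 → 4 → 4 → 1 → 2 → 5 → 3 → 3 → 3 → 4 → 1 → 2 → 4  → end 4, rejected

none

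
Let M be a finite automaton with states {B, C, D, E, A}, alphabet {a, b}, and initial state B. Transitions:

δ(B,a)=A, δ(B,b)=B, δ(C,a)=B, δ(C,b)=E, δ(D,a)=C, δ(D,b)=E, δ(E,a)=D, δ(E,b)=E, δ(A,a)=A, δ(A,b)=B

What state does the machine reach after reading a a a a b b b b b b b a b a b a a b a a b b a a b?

Trace: B -a-> A -a-> A -a-> A -a-> A -b-> B -b-> B -b-> B -b-> B -b-> B -b-> B -b-> B -a-> A -b-> B -a-> A -b-> B -a-> A -a-> A -b-> B -a-> A -a-> A -b-> B -b-> B -a-> A -a-> A -b-> B

B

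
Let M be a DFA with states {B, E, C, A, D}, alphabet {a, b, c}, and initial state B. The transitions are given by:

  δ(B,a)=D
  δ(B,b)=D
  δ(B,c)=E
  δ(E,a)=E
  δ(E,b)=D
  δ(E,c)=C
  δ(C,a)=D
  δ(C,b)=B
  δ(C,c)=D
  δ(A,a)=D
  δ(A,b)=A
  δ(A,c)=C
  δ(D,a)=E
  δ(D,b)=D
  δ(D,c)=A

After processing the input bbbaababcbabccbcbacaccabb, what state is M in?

D

Trace: B -b-> D -b-> D -b-> D -a-> E -a-> E -b-> D -a-> E -b-> D -c-> A -b-> A -a-> D -b-> D -c-> A -c-> C -b-> B -c-> E -b-> D -a-> E -c-> C -a-> D -c-> A -c-> C -a-> D -b-> D -b-> D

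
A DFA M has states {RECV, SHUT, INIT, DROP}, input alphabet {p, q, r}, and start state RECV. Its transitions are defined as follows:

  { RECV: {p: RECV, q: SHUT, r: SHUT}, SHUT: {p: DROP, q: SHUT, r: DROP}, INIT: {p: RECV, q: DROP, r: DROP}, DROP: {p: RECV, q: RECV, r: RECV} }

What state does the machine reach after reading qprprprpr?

SHUT

RECV → SHUT → DROP → RECV → RECV → SHUT → DROP → RECV → RECV → SHUT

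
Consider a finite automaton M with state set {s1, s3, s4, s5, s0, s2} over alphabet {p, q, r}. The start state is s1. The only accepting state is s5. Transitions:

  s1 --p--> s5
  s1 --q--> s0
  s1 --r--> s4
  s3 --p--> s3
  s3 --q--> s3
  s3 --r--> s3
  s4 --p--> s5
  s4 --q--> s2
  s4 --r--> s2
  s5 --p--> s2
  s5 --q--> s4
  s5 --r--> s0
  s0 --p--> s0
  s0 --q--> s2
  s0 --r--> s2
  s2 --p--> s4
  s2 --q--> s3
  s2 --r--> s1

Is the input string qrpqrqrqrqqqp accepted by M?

No

Trace: s1 -q-> s0 -r-> s2 -p-> s4 -q-> s2 -r-> s1 -q-> s0 -r-> s2 -q-> s3 -r-> s3 -q-> s3 -q-> s3 -q-> s3 -p-> s3
End state s3 is not accepting.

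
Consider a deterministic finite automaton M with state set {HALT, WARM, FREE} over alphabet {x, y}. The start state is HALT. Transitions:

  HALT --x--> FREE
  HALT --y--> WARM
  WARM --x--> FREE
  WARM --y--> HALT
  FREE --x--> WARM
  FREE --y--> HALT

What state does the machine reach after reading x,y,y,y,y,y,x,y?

HALT

HALT → FREE → HALT → WARM → HALT → WARM → HALT → FREE → HALT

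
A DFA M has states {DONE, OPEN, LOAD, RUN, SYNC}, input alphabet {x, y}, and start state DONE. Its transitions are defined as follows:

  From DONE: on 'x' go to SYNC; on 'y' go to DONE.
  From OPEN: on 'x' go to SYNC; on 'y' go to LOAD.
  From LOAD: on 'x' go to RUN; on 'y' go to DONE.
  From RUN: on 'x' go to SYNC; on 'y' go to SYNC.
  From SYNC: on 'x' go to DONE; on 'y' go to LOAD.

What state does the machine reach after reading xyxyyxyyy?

Trace: DONE -x-> SYNC -y-> LOAD -x-> RUN -y-> SYNC -y-> LOAD -x-> RUN -y-> SYNC -y-> LOAD -y-> DONE

DONE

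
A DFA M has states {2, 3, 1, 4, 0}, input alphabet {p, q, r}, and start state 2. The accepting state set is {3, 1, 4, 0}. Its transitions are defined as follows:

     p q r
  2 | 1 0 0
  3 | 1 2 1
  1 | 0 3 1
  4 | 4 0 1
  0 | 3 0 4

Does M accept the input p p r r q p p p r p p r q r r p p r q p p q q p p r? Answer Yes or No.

2 → 1 → 0 → 4 → 1 → 3 → 1 → 0 → 3 → 1 → 0 → 3 → 1 → 3 → 1 → 1 → 0 → 3 → 1 → 3 → 1 → 0 → 0 → 0 → 3 → 1 → 1
End state 1 is accepting.

Yes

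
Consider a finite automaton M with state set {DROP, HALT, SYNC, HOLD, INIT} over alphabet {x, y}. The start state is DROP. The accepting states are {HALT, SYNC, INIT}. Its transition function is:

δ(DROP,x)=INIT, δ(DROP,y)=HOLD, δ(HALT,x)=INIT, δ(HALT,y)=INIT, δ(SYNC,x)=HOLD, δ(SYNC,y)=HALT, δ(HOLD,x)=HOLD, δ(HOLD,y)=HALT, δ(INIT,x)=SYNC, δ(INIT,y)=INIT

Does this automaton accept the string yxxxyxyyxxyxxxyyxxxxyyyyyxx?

start at DROP
read 'y': DROP → HOLD
read 'x': HOLD → HOLD
read 'x': HOLD → HOLD
read 'x': HOLD → HOLD
read 'y': HOLD → HALT
read 'x': HALT → INIT
read 'y': INIT → INIT
read 'y': INIT → INIT
read 'x': INIT → SYNC
read 'x': SYNC → HOLD
read 'y': HOLD → HALT
read 'x': HALT → INIT
read 'x': INIT → SYNC
read 'x': SYNC → HOLD
read 'y': HOLD → HALT
read 'y': HALT → INIT
read 'x': INIT → SYNC
read 'x': SYNC → HOLD
read 'x': HOLD → HOLD
read 'x': HOLD → HOLD
read 'y': HOLD → HALT
read 'y': HALT → INIT
read 'y': INIT → INIT
read 'y': INIT → INIT
read 'y': INIT → INIT
read 'x': INIT → SYNC
read 'x': SYNC → HOLD
End state HOLD is not accepting.

No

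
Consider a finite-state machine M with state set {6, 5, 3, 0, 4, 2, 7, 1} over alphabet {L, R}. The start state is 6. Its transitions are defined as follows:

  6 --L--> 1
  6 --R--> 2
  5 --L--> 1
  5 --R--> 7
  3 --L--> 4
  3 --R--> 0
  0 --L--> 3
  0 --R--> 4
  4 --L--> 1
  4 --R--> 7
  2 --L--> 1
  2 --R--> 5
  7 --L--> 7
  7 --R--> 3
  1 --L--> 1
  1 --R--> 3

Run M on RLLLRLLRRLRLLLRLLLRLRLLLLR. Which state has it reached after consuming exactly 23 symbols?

Trace: 6 -R-> 2 -L-> 1 -L-> 1 -L-> 1 -R-> 3 -L-> 4 -L-> 1 -R-> 3 -R-> 0 -L-> 3 -R-> 0 -L-> 3 -L-> 4 -L-> 1 -R-> 3 -L-> 4 -L-> 1 -L-> 1 -R-> 3 -L-> 4 -R-> 7 -L-> 7 -L-> 7
After 23 symbols: 7.

7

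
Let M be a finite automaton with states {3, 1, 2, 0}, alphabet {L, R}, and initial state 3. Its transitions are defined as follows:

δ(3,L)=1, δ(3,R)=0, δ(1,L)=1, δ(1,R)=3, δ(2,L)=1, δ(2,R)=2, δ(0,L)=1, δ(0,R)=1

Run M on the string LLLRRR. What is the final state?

3 → 1 → 1 → 1 → 3 → 0 → 1

1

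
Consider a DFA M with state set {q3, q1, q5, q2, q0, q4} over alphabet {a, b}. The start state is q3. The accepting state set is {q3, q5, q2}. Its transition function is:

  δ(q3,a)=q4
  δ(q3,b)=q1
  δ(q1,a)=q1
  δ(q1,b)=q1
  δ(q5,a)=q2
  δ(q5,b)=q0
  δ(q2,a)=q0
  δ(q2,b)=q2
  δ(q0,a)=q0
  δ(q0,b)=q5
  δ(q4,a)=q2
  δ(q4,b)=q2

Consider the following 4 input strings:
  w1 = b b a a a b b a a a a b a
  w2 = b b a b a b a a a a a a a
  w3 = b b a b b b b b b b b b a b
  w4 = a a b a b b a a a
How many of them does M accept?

w1: Trace: q3 -b-> q1 -b-> q1 -a-> q1 -a-> q1 -a-> q1 -b-> q1 -b-> q1 -a-> q1 -a-> q1 -a-> q1 -a-> q1 -b-> q1 -a-> q1  → end q1, rejected
w2: Trace: q3 -b-> q1 -b-> q1 -a-> q1 -b-> q1 -a-> q1 -b-> q1 -a-> q1 -a-> q1 -a-> q1 -a-> q1 -a-> q1 -a-> q1 -a-> q1  → end q1, rejected
w3: Trace: q3 -b-> q1 -b-> q1 -a-> q1 -b-> q1 -b-> q1 -b-> q1 -b-> q1 -b-> q1 -b-> q1 -b-> q1 -b-> q1 -b-> q1 -a-> q1 -b-> q1  → end q1, rejected
w4: Trace: q3 -a-> q4 -a-> q2 -b-> q2 -a-> q0 -b-> q5 -b-> q0 -a-> q0 -a-> q0 -a-> q0  → end q0, rejected

0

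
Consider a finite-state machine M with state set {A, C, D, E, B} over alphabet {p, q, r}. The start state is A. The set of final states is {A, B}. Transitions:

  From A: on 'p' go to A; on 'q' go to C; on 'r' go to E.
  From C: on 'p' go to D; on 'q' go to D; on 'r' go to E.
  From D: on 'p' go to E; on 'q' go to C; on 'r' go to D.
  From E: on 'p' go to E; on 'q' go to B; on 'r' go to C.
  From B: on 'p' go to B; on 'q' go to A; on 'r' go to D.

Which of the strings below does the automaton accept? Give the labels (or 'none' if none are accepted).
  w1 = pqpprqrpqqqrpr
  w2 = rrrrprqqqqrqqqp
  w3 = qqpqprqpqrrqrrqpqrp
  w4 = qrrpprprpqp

w1: Trace: A -p-> A -q-> C -p-> D -p-> E -r-> C -q-> D -r-> D -p-> E -q-> B -q-> A -q-> C -r-> E -p-> E -r-> C  → end C, rejected
w2: Trace: A -r-> E -r-> C -r-> E -r-> C -p-> D -r-> D -q-> C -q-> D -q-> C -q-> D -r-> D -q-> C -q-> D -q-> C -p-> D  → end D, rejected
w3: Trace: A -q-> C -q-> D -p-> E -q-> B -p-> B -r-> D -q-> C -p-> D -q-> C -r-> E -r-> C -q-> D -r-> D -r-> D -q-> C -p-> D -q-> C -r-> E -p-> E  → end E, rejected
w4: Trace: A -q-> C -r-> E -r-> C -p-> D -p-> E -r-> C -p-> D -r-> D -p-> E -q-> B -p-> B  → end B, accepted

w4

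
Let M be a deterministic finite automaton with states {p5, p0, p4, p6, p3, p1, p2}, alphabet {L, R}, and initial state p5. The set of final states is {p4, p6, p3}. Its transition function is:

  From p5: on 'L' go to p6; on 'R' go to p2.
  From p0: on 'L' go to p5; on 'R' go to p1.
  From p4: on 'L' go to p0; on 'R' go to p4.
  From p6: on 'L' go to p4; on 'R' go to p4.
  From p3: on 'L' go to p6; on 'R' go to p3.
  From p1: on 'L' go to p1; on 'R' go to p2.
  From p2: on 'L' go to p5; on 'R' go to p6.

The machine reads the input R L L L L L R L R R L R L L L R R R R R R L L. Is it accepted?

Trace: p5 -R-> p2 -L-> p5 -L-> p6 -L-> p4 -L-> p0 -L-> p5 -R-> p2 -L-> p5 -R-> p2 -R-> p6 -L-> p4 -R-> p4 -L-> p0 -L-> p5 -L-> p6 -R-> p4 -R-> p4 -R-> p4 -R-> p4 -R-> p4 -R-> p4 -L-> p0 -L-> p5
End state p5 is not accepting.

No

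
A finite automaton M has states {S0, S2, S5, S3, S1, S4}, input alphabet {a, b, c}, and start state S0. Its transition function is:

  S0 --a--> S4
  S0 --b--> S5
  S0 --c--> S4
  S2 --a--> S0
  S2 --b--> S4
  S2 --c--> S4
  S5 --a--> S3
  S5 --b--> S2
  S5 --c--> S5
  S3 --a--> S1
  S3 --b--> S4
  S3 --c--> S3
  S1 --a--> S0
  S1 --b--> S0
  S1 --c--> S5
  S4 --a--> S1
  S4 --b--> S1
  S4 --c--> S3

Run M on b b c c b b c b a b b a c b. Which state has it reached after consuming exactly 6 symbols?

S1

S0 → S5 → S2 → S4 → S3 → S4 → S1
After 6 symbols: S1.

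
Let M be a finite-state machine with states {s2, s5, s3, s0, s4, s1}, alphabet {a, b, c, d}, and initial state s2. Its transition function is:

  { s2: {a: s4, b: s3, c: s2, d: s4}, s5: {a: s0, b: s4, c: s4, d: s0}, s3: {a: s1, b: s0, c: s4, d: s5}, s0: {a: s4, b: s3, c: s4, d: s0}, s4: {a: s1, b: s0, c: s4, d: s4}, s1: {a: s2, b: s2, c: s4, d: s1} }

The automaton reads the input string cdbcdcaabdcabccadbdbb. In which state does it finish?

s0

Trace: s2 -c-> s2 -d-> s4 -b-> s0 -c-> s4 -d-> s4 -c-> s4 -a-> s1 -a-> s2 -b-> s3 -d-> s5 -c-> s4 -a-> s1 -b-> s2 -c-> s2 -c-> s2 -a-> s4 -d-> s4 -b-> s0 -d-> s0 -b-> s3 -b-> s0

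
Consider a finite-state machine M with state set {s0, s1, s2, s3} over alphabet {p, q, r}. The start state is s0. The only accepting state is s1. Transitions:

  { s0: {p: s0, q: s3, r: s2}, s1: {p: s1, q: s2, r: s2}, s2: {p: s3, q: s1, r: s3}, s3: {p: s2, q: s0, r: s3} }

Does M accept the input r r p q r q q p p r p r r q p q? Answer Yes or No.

No

s0 → s2 → s3 → s2 → s1 → s2 → s1 → s2 → s3 → s2 → s3 → s2 → s3 → s3 → s0 → s0 → s3
End state s3 is not accepting.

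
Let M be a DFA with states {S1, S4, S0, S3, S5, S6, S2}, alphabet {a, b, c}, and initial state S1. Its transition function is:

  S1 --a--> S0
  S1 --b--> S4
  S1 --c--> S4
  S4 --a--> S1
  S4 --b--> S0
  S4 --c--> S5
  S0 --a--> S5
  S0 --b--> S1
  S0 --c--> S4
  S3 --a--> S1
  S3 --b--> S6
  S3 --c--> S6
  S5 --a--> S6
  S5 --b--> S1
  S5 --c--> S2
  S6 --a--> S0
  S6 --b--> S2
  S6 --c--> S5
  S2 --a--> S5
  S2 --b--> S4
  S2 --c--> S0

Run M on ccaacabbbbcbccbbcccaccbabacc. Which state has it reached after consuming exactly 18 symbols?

S1 → S4 → S5 → S6 → S0 → S4 → S1 → S4 → S0 → S1 → S4 → S5 → S1 → S4 → S5 → S1 → S4 → S5 → S2
After 18 symbols: S2.

S2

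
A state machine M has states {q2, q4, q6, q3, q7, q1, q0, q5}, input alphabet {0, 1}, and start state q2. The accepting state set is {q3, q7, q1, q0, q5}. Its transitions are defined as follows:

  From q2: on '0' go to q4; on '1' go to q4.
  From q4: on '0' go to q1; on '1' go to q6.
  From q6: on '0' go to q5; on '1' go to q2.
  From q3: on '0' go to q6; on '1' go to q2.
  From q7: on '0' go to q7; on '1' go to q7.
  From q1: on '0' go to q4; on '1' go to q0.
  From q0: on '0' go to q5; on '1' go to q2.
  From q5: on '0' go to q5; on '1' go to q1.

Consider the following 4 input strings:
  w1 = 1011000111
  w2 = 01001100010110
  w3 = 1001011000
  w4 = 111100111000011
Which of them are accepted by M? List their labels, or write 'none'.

w3

w1: q2 → q4 → q1 → q0 → q2 → q4 → q1 → q4 → q6 → q2 → q4  → end q4, rejected
w2: q2 → q4 → q6 → q5 → q5 → q1 → q0 → q5 → q5 → q5 → q1 → q4 → q6 → q2 → q4  → end q4, rejected
w3: q2 → q4 → q1 → q4 → q6 → q5 → q1 → q0 → q5 → q5 → q5  → end q5, accepted
w4: q2 → q4 → q6 → q2 → q4 → q1 → q4 → q6 → q2 → q4 → q1 → q4 → q1 → q4 → q6 → q2  → end q2, rejected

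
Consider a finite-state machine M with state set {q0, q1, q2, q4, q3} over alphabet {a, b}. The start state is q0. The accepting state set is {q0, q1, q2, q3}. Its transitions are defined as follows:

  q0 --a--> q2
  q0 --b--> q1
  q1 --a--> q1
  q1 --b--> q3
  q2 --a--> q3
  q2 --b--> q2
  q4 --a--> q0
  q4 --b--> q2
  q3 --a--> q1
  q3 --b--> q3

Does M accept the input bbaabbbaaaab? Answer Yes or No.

Yes

start at q0
read 'b': q0 → q1
read 'b': q1 → q3
read 'a': q3 → q1
read 'a': q1 → q1
read 'b': q1 → q3
read 'b': q3 → q3
read 'b': q3 → q3
read 'a': q3 → q1
read 'a': q1 → q1
read 'a': q1 → q1
read 'a': q1 → q1
read 'b': q1 → q3
End state q3 is accepting.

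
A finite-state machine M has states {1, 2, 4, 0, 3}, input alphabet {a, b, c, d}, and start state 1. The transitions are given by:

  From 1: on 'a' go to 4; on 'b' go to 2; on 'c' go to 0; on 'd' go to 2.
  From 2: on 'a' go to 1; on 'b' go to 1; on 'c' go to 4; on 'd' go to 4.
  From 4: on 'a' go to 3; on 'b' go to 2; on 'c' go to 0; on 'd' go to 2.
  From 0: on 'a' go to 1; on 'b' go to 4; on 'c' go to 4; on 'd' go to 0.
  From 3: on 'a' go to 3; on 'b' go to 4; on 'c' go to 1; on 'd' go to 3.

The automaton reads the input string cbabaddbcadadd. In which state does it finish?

Trace: 1 -c-> 0 -b-> 4 -a-> 3 -b-> 4 -a-> 3 -d-> 3 -d-> 3 -b-> 4 -c-> 0 -a-> 1 -d-> 2 -a-> 1 -d-> 2 -d-> 4

4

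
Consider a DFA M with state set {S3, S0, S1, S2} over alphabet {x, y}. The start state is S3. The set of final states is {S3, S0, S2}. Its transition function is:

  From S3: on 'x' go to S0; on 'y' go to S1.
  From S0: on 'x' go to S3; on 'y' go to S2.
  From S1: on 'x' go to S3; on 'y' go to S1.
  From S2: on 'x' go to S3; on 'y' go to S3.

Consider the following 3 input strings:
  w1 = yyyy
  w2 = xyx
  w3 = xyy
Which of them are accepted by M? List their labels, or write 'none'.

w2, w3

w1:
  start at S3
  read 'y': S3 → S1
  read 'y': S1 → S1
  read 'y': S1 → S1
  read 'y': S1 → S1
  end S1, rejected
w2:
  start at S3
  read 'x': S3 → S0
  read 'y': S0 → S2
  read 'x': S2 → S3
  end S3, accepted
w3:
  start at S3
  read 'x': S3 → S0
  read 'y': S0 → S2
  read 'y': S2 → S3
  end S3, accepted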